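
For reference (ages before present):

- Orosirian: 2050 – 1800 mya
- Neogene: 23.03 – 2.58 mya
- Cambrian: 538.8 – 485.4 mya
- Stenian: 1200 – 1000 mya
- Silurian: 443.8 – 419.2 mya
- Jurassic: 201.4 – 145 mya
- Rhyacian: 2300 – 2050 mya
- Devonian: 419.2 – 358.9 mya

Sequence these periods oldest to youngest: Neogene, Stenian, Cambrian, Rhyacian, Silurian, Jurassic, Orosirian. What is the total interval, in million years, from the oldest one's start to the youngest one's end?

Rhyacian → Orosirian → Stenian → Cambrian → Silurian → Jurassic → Neogene; total span 2297.42 Myr

From the excerpt: Neogene 23.03–2.58; Stenian 1200–1000; Cambrian 538.8–485.4; Rhyacian 2300–2050; Silurian 443.8–419.2; Jurassic 201.4–145; Orosirian 2050–1800 (Ma).
Larger Ma is earlier, so the oldest is Rhyacian and the youngest is Neogene; oldest to youngest: Rhyacian, Orosirian, Stenian, Cambrian, Silurian, Jurassic, Neogene.
Oldest start 2300 minus youngest end 2.58 gives 2297.42 Myr overall.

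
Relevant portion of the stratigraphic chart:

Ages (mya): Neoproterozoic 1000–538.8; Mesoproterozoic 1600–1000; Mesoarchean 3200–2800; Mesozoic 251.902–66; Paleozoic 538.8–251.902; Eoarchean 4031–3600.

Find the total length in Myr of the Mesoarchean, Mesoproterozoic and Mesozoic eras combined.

1185.902 million years

Each duration: Mesoarchean = 400; Mesoproterozoic = 600; Mesozoic = 185.902.
Sum: 400 + 600 + 185.902 = 1185.902 Myr.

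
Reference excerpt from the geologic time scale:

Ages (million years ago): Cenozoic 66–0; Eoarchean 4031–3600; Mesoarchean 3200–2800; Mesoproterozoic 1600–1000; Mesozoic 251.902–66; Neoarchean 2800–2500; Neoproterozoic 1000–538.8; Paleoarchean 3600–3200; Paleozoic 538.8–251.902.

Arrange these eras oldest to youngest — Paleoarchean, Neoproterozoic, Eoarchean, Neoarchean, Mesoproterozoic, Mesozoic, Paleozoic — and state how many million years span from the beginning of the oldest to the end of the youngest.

Eoarchean → Paleoarchean → Neoarchean → Mesoproterozoic → Neoproterozoic → Paleozoic → Mesozoic; total span 3965 Myr

Start ages (Ma): Eoarchean 4031, Paleoarchean 3600, Neoarchean 2800, Mesoproterozoic 1600, Neoproterozoic 1000, Paleozoic 538.8, Mesozoic 251.902.
Ordered oldest to youngest: Eoarchean, Paleoarchean, Neoarchean, Mesoproterozoic, Neoproterozoic, Paleozoic, Mesozoic.
Span = 4031 − 66 = 3965 Myr.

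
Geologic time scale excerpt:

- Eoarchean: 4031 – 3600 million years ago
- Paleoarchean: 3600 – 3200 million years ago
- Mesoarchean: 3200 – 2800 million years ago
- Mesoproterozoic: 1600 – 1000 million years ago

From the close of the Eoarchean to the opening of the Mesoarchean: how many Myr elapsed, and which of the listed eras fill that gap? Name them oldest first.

The Eoarchean closes at 3600 Ma and the Mesoarchean opens at 3200 Ma, so the interval is 3600 − 3200 = 400 Myr.
An era fits inside if it starts at or after 3600 Ma and ends at or before 3200 Ma; oldest first that gives Paleoarchean.

400 million years; Paleoarchean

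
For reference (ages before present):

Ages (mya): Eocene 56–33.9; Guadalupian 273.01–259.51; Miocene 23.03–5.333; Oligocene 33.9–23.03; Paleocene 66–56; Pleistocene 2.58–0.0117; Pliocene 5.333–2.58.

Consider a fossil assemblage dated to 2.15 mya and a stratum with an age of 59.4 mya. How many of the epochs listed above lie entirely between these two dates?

4

59.4 Ma sits inside the Paleocene (66–56) and 2.15 Ma inside the Pleistocene (2.58–0.0117); neither of those is wholly between the two dates.
The listed epochs lying completely between them are Eocene, Oligocene, Miocene, Pliocene — 4 in all.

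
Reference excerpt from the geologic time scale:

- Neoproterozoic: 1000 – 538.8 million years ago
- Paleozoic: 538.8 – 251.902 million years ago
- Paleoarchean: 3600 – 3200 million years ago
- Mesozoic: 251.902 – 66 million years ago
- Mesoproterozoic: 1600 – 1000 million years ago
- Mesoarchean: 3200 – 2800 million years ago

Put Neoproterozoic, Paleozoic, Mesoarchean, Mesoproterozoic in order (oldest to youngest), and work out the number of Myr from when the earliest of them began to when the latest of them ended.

Start ages (Ma): Mesoarchean 3200, Mesoproterozoic 1600, Neoproterozoic 1000, Paleozoic 538.8.
Ordered oldest to youngest: Mesoarchean, Mesoproterozoic, Neoproterozoic, Paleozoic.
Span = 3200 − 251.902 = 2948.098 Myr.

Mesoarchean → Mesoproterozoic → Neoproterozoic → Paleozoic; total span 2948.098 Myr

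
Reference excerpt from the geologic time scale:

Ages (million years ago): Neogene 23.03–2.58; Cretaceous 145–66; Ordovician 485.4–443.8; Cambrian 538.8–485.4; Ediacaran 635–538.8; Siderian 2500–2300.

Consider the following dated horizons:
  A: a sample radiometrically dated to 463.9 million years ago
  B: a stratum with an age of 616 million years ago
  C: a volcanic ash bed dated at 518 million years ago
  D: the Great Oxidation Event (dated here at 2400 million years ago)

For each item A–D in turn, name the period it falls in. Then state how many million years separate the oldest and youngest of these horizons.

A: 463.9 Ma lies in 485.4–443.8 Ma, so Ordovician.
B: 616 Ma lies in 635–538.8 Ma, so Ediacaran.
C: 518 Ma lies in 538.8–485.4 Ma, so Cambrian.
D: 2400 Ma lies in 2500–2300 Ma, so Siderian.
Oldest = 2400 Ma, youngest = 463.9 Ma → span 1936.1 Myr.

A — Ordovician; B — Ediacaran; C — Cambrian; D — Siderian; span 1936.1 million years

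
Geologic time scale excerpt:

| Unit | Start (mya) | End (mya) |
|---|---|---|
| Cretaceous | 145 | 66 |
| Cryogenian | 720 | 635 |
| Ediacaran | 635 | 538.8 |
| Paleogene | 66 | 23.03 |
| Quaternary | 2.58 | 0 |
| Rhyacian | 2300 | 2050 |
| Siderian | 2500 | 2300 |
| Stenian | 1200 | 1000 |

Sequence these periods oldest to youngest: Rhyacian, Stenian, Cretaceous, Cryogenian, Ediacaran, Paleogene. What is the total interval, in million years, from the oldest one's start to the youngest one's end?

Rhyacian → Stenian → Cryogenian → Ediacaran → Cretaceous → Paleogene; total span 2276.97 Myr

Start ages (Ma): Rhyacian 2300, Stenian 1200, Cryogenian 720, Ediacaran 635, Cretaceous 145, Paleogene 66.
Ordered oldest to youngest: Rhyacian, Stenian, Cryogenian, Ediacaran, Cretaceous, Paleogene.
Span = 2300 − 23.03 = 2276.97 Myr.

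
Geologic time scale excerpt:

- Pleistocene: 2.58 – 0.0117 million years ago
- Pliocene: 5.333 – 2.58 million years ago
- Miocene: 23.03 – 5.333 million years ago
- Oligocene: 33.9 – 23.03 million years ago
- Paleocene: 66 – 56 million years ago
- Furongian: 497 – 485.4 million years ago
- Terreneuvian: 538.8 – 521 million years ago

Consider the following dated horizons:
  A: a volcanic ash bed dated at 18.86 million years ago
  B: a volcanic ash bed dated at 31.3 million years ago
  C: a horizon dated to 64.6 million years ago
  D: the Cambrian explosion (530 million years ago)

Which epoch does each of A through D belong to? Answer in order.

Match each age against the start–end ranges in the excerpt: A = 18.86 Ma → Miocene (23.03–5.333); B = 31.3 Ma → Oligocene (33.9–23.03); C = 64.6 Ma → Paleocene (66–56); D = 530 Ma → Terreneuvian (538.8–521).

A — Miocene; B — Oligocene; C — Paleocene; D — Terreneuvian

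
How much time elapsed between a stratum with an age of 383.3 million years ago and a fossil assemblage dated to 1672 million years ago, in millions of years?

1288.7 million years

1672 − 383.3 = 1288.7 million years.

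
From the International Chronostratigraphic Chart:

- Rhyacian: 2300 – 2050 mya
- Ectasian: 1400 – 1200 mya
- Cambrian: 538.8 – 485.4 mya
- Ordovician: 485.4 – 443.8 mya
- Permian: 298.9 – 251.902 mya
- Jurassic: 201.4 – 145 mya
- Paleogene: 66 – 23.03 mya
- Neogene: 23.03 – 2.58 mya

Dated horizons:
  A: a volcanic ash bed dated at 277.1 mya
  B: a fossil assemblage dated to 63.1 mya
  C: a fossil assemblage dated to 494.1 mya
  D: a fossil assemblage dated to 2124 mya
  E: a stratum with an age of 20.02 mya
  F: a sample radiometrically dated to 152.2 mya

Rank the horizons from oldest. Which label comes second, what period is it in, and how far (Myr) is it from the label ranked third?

Larger Ma means older, so oldest first: D 2124 > C 494.1 > A 277.1 > F 152.2 > B 63.1 > E 20.02.
Counting 2 along gives C (494.1 Ma); the excerpt puts that inside the Cambrian, 538.8–485.4 Ma.
Next in line is A (277.1 Ma), and 494.1 − 277.1 = 217 Myr.

C, in the Cambrian; 217 million years to A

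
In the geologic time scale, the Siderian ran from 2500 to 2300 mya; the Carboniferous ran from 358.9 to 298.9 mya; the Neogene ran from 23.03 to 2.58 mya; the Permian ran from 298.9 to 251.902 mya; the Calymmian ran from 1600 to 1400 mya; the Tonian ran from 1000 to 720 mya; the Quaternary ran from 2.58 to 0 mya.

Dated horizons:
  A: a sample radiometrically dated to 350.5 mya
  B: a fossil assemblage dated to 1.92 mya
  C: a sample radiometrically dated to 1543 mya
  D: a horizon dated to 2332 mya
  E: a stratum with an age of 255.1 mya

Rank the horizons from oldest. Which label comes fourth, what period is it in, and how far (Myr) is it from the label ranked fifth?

E, in the Permian; 253.18 million years to B

Larger Ma means older, so oldest first: D 2332 > C 1543 > A 350.5 > E 255.1 > B 1.92.
Counting 4 along gives E (255.1 Ma); the excerpt puts that inside the Permian, 298.9–251.902 Ma.
Next in line is B (1.92 Ma), and 255.1 − 1.92 = 253.18 Myr.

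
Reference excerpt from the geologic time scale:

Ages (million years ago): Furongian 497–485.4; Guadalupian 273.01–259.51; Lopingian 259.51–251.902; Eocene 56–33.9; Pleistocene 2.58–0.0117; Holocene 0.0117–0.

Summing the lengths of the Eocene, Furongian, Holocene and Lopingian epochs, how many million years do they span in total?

Each duration: Eocene = 22.1; Furongian = 11.6; Holocene = 0.0117; Lopingian = 7.608.
Sum: 22.1 + 11.6 + 0.0117 + 7.608 = 41.3197 Myr.

41.3197 million years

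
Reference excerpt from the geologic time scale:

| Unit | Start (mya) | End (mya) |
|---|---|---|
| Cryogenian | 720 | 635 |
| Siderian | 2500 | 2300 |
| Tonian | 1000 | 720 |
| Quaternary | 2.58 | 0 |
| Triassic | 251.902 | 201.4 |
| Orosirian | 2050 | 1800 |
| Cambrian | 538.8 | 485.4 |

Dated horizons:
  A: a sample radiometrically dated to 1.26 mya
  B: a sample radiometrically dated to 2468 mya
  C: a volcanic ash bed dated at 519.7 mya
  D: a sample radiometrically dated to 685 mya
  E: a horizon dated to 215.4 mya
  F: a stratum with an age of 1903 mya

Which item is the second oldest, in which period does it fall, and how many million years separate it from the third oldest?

F, in the Orosirian; 1218 million years to D

Sorted oldest-first by Ma: B (2468), F (1903), D (685), C (519.7), E (215.4), A (1.26).
The second oldest is F at 1903 Ma, which lies in 2050–1800 Ma: the Orosirian.
The third oldest is D at 685 Ma; separation = |1903 − 685| = 1218 Myr.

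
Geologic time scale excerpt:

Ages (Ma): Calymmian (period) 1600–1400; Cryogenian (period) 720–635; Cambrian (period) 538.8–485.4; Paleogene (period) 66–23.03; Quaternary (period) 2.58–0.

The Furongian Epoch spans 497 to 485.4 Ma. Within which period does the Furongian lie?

The Furongian (497–485.4 Ma) lies entirely within 538.8–485.4 Ma, the Cambrian Period.

Cambrian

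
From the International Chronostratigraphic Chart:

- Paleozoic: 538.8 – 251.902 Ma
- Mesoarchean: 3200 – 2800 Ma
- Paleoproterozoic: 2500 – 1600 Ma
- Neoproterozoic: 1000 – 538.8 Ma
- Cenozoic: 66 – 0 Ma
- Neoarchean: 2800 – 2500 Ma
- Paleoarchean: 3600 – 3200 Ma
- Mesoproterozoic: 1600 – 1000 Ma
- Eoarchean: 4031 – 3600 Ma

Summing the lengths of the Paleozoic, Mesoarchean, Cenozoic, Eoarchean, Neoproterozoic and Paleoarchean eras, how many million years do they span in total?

2045.098 million years

Each duration: Paleozoic = 286.898; Mesoarchean = 400; Cenozoic = 66; Eoarchean = 431; Neoproterozoic = 461.2; Paleoarchean = 400.
Sum: 286.898 + 400 + 66 + 431 + 461.2 + 400 = 2045.098 Myr.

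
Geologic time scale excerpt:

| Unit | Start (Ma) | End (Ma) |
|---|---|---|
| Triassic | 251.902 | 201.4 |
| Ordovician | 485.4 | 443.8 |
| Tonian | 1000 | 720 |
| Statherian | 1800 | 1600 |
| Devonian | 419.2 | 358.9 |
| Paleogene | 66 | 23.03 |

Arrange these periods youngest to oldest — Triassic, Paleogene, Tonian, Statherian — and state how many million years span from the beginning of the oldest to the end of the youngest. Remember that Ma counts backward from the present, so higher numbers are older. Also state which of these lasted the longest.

Paleogene → Triassic → Tonian → Statherian; total span 1776.97 Myr; longest is Tonian

From the excerpt: Triassic 251.902–201.4; Paleogene 66–23.03; Tonian 1000–720; Statherian 1800–1600 (Ma).
Larger Ma is earlier, so the oldest is Statherian and the youngest is Paleogene; youngest to oldest: Paleogene, Triassic, Tonian, Statherian.
Oldest start 1800 minus youngest end 23.03 gives 1776.97 Myr overall.
Individual lengths (start − end): Statherian 200; Paleogene 42.97; Tonian 280; Triassic 50.502. The largest is Tonian at 280 Myr.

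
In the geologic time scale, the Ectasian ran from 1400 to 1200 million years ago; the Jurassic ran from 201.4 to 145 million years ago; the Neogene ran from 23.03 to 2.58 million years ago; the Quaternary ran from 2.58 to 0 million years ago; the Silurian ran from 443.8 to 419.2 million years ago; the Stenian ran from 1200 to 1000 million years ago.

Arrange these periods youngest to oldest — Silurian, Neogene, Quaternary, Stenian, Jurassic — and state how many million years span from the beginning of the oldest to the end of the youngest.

Quaternary, Neogene, Jurassic, Silurian, Stenian; total span 1200 Myr

Start ages (Ma): Stenian 1200, Silurian 443.8, Jurassic 201.4, Neogene 23.03, Quaternary 2.58.
Ordered youngest to oldest: Quaternary, Neogene, Jurassic, Silurian, Stenian.
Span = 1200 − 0 = 1200 Myr.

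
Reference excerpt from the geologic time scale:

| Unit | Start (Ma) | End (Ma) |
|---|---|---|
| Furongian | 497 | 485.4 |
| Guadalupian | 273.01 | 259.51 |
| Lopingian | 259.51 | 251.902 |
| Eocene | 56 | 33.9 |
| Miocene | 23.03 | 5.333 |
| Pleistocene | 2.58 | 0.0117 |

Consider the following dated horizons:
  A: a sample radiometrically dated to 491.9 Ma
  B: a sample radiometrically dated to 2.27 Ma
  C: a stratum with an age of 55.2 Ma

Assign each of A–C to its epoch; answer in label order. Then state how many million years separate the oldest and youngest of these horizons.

A — Furongian; B — Pleistocene; C — Eocene; span 489.63 million years

A: 491.9 Ma lies in 497–485.4 Ma, so Furongian.
B: 2.27 Ma lies in 2.58–0.0117 Ma, so Pleistocene.
C: 55.2 Ma lies in 56–33.9 Ma, so Eocene.
Oldest = 491.9 Ma, youngest = 2.27 Ma → span 489.63 Myr.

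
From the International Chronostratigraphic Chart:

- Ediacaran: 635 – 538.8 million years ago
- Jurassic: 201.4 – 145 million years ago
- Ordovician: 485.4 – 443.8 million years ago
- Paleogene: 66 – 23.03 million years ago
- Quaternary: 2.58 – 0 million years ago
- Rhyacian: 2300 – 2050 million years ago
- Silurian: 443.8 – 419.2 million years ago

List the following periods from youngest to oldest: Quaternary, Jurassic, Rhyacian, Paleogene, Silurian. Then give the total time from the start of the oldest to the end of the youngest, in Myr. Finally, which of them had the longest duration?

Start ages (Ma): Rhyacian 2300, Silurian 443.8, Jurassic 201.4, Paleogene 66, Quaternary 2.58.
Ordered youngest to oldest: Quaternary, Paleogene, Jurassic, Silurian, Rhyacian.
Span = 2300 − 0 = 2300 Myr.
Durations: Quaternary 2.58, Silurian 24.6, Rhyacian 250, Paleogene 42.97, Jurassic 56.4 → longest is Rhyacian (250 Myr).

Quaternary, Paleogene, Jurassic, Silurian, Rhyacian; total span 2300 Myr; longest is Rhyacian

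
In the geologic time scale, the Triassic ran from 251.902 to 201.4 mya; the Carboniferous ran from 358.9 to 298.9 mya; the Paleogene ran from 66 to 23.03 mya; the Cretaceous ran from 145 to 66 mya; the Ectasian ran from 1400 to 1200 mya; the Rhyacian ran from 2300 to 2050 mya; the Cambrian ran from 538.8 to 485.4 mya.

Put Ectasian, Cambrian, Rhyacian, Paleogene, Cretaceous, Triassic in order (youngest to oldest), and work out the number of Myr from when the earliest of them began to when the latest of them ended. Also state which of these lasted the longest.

From the excerpt: Ectasian 1400–1200; Cambrian 538.8–485.4; Rhyacian 2300–2050; Paleogene 66–23.03; Cretaceous 145–66; Triassic 251.902–201.4 (Ma).
Larger Ma is earlier, so the oldest is Rhyacian and the youngest is Paleogene; youngest to oldest: Paleogene, Cretaceous, Triassic, Cambrian, Ectasian, Rhyacian.
Oldest start 2300 minus youngest end 23.03 gives 2276.97 Myr overall.
Individual lengths (start − end): Ectasian 200; Triassic 50.502; Cretaceous 79; Cambrian 53.4; Rhyacian 250; Paleogene 42.97. The largest is Rhyacian at 250 Myr.

Paleogene → Cretaceous → Triassic → Cambrian → Ectasian → Rhyacian; total span 2276.97 Myr; longest is Rhyacian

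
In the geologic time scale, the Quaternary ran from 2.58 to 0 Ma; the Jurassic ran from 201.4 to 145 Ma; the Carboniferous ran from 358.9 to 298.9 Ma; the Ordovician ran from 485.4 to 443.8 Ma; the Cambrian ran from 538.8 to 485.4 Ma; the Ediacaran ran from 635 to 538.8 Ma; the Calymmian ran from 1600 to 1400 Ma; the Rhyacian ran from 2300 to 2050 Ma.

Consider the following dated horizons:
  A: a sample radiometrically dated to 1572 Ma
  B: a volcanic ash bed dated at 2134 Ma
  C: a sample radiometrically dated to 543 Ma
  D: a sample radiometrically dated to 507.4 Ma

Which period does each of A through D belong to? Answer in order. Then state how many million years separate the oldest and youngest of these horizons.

Match each age against the start–end ranges in the excerpt: A = 1572 Ma → Calymmian (1600–1400); B = 2134 Ma → Rhyacian (2300–2050); C = 543 Ma → Ediacaran (635–538.8); D = 507.4 Ma → Cambrian (538.8–485.4).
The largest age is 2134 Ma and the smallest is 507.4 Ma; their difference is 1626.6 Myr.

A — Calymmian; B — Rhyacian; C — Ediacaran; D — Cambrian; span 1626.6 million years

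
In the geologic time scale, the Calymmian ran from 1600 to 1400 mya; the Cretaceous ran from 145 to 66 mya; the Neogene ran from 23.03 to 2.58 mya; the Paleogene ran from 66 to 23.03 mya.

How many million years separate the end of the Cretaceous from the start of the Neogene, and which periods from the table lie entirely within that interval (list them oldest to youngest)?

42.97 million years; Paleogene

The Cretaceous closes at 66 Ma and the Neogene opens at 23.03 Ma, so the interval is 66 − 23.03 = 42.97 Myr.
A period fits inside if it starts at or after 66 Ma and ends at or before 23.03 Ma; oldest first that gives Paleogene.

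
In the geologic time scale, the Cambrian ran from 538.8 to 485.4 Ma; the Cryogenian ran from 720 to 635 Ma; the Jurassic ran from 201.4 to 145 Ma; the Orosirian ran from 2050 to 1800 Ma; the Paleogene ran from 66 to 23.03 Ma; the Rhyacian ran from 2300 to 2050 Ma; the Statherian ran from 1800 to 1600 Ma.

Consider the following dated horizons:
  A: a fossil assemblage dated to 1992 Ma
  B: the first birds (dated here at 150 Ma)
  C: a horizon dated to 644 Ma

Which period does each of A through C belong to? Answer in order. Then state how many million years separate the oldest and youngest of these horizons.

Match each age against the start–end ranges in the excerpt: A = 1992 Ma → Orosirian (2050–1800); B = 150 Ma → Jurassic (201.4–145); C = 644 Ma → Cryogenian (720–635).
The largest age is 1992 Ma and the smallest is 150 Ma; their difference is 1842 Myr.

A — Orosirian; B — Jurassic; C — Cryogenian; span 1842 million years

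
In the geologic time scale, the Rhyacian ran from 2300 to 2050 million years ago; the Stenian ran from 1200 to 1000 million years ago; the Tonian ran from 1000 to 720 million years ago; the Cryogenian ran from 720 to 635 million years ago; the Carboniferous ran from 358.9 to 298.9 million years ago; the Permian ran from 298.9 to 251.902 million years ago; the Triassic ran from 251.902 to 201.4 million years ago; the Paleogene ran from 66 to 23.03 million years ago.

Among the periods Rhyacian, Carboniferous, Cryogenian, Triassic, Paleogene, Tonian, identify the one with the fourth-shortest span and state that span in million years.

Start − end for each: Rhyacian 2300 − 2050 = 250; Carboniferous 358.9 − 298.9 = 60; Cryogenian 720 − 635 = 85; Triassic 251.902 − 201.4 = 50.502; Paleogene 66 − 23.03 = 42.97; Tonian 1000 − 720 = 280.
Ranking these from shortest: Paleogene < Triassic < Carboniferous < Cryogenian < Rhyacian < Tonian.
Position 4 in that ranking is Cryogenian, which lasted 85 Myr.

Cryogenian, 85 million years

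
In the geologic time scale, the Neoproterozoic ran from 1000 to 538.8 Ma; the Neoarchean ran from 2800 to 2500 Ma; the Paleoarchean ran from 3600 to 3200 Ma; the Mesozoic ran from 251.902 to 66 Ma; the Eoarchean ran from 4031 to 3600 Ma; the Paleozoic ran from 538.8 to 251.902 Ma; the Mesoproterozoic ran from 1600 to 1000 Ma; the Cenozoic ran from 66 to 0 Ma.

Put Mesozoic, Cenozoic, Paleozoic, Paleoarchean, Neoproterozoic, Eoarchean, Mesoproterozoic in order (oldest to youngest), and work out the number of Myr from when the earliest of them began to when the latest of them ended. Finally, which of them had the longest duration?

Eoarchean, Paleoarchean, Mesoproterozoic, Neoproterozoic, Paleozoic, Mesozoic, Cenozoic; total span 4031 Myr; longest is Mesoproterozoic

Start ages (Ma): Eoarchean 4031, Paleoarchean 3600, Mesoproterozoic 1600, Neoproterozoic 1000, Paleozoic 538.8, Mesozoic 251.902, Cenozoic 66.
Ordered oldest to youngest: Eoarchean, Paleoarchean, Mesoproterozoic, Neoproterozoic, Paleozoic, Mesozoic, Cenozoic.
Span = 4031 − 0 = 4031 Myr.
Durations: Paleozoic 286.898, Paleoarchean 400, Cenozoic 66, Mesozoic 185.902, Neoproterozoic 461.2, Mesoproterozoic 600, Eoarchean 431 → longest is Mesoproterozoic (600 Myr).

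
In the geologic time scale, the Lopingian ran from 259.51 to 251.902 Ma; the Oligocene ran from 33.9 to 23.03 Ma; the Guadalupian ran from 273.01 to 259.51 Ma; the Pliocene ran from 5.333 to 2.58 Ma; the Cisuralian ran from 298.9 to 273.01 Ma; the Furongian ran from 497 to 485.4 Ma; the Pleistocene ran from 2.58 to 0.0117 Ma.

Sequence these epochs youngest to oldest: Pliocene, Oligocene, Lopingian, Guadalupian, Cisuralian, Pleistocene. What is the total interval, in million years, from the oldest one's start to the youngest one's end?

Pleistocene, Pliocene, Oligocene, Lopingian, Guadalupian, Cisuralian; total span 298.8883 Myr

Start ages (Ma): Cisuralian 298.9, Guadalupian 273.01, Lopingian 259.51, Oligocene 33.9, Pliocene 5.333, Pleistocene 2.58.
Ordered youngest to oldest: Pleistocene, Pliocene, Oligocene, Lopingian, Guadalupian, Cisuralian.
Span = 298.9 − 0.0117 = 298.8883 Myr.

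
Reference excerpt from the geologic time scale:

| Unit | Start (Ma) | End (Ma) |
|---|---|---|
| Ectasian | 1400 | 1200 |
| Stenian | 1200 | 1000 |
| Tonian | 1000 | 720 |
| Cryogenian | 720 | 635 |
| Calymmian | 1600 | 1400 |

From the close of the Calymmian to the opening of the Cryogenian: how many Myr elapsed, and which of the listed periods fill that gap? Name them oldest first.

End of Calymmian = 1400 Ma; start of Cryogenian = 720 Ma.
Gap = 1400 − 720 = 680 Myr.
Periods wholly inside 1400–720 Ma: Ectasian (1400–1200), Stenian (1200–1000), Tonian (1000–720).

680 million years; Ectasian, Stenian, Tonian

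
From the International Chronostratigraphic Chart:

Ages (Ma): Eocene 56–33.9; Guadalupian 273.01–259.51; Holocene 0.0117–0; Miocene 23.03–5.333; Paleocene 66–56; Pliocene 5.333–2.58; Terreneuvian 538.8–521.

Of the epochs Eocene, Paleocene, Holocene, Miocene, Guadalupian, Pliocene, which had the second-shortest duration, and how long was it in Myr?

Durations: Eocene 22.1; Paleocene 10; Holocene 0.0117; Miocene 17.697; Guadalupian 13.5; Pliocene 2.753 Myr.
Sorted shortest-first: Holocene (0.0117), Pliocene (2.753), Paleocene (10), Guadalupian (13.5), Miocene (17.697), Eocene (22.1).
The second shortest is Pliocene at 2.753 Myr.

Pliocene, 2.753 million years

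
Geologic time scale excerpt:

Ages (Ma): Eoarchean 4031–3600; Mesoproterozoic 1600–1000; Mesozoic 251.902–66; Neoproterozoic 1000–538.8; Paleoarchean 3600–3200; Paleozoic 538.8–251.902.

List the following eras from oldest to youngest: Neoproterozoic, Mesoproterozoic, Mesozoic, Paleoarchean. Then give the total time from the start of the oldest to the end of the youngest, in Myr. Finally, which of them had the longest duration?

Start ages (Ma): Paleoarchean 3600, Mesoproterozoic 1600, Neoproterozoic 1000, Mesozoic 251.902.
Ordered oldest to youngest: Paleoarchean, Mesoproterozoic, Neoproterozoic, Mesozoic.
Span = 3600 − 66 = 3534 Myr.
Durations: Mesozoic 185.902, Mesoproterozoic 600, Neoproterozoic 461.2, Paleoarchean 400 → longest is Mesoproterozoic (600 Myr).

Paleoarchean, Mesoproterozoic, Neoproterozoic, Mesozoic; total span 3534 Myr; longest is Mesoproterozoic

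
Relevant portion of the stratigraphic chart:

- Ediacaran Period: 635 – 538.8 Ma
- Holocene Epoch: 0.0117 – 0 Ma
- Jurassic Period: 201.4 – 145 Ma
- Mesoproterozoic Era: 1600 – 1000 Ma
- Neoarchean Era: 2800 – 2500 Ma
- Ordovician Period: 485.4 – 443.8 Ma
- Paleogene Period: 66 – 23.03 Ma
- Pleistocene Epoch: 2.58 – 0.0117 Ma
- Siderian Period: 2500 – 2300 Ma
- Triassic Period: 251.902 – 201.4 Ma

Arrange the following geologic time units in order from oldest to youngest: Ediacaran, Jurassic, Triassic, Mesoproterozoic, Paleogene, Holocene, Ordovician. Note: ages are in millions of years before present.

Mesoproterozoic, Ediacaran, Ordovician, Triassic, Jurassic, Paleogene, Holocene

Read off each span (Ma): Ediacaran 635–538.8; Jurassic 201.4–145; Triassic 251.902–201.4; Mesoproterozoic 1600–1000; Paleogene 66–23.03; Holocene 0.0117–0; Ordovician 485.4–443.8.
Larger Ma is older, so oldest→youngest is Mesoproterozoic, Ediacaran, Ordovician, Triassic, Jurassic, Paleogene, Holocene.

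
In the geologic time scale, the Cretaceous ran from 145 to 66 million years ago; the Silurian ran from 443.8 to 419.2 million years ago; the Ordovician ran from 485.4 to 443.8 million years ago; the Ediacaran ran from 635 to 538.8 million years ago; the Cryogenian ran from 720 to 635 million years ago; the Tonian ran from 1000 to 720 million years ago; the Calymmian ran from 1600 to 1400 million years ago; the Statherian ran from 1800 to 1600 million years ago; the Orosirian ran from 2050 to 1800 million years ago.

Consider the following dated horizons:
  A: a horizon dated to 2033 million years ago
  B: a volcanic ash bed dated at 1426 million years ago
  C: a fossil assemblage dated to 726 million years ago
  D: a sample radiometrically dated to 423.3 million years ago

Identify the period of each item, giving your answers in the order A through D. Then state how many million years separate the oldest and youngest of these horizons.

Match each age against the start–end ranges in the excerpt: A = 2033 Ma → Orosirian (2050–1800); B = 1426 Ma → Calymmian (1600–1400); C = 726 Ma → Tonian (1000–720); D = 423.3 Ma → Silurian (443.8–419.2).
The largest age is 2033 Ma and the smallest is 423.3 Ma; their difference is 1609.7 Myr.

A — Orosirian; B — Calymmian; C — Tonian; D — Silurian; span 1609.7 million years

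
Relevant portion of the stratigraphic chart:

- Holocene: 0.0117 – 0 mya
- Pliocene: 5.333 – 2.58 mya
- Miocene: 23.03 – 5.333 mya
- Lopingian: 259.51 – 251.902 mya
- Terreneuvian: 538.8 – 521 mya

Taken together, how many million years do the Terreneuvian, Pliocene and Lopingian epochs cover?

Each duration: Terreneuvian = 17.8; Pliocene = 2.753; Lopingian = 7.608.
Sum: 17.8 + 2.753 + 7.608 = 28.161 Myr.

28.161 million years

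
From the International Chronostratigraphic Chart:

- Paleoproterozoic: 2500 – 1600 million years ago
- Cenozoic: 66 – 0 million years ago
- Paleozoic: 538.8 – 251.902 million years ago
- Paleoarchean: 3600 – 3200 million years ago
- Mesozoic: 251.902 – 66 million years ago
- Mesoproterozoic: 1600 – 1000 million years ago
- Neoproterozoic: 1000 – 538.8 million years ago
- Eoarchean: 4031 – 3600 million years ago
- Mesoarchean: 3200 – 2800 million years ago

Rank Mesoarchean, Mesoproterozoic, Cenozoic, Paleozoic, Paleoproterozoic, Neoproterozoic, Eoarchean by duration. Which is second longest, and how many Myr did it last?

Start − end for each: Mesoarchean 3200 − 2800 = 400; Mesoproterozoic 1600 − 1000 = 600; Cenozoic 66 − 0 = 66; Paleozoic 538.8 − 251.902 = 286.898; Paleoproterozoic 2500 − 1600 = 900; Neoproterozoic 1000 − 538.8 = 461.2; Eoarchean 4031 − 3600 = 431.
Ranking these from longest: Paleoproterozoic > Mesoproterozoic > Neoproterozoic > Eoarchean > Mesoarchean > Paleozoic > Cenozoic.
Position 2 in that ranking is Mesoproterozoic, which lasted 600 Myr.

Mesoproterozoic, 600 million years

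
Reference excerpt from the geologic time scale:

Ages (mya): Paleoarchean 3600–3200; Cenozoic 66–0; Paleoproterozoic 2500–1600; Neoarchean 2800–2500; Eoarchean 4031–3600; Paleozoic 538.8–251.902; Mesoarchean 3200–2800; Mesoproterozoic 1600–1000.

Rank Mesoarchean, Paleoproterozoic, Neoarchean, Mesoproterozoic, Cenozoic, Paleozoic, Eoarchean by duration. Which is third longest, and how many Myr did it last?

Eoarchean, 431 million years

Start − end for each: Mesoarchean 3200 − 2800 = 400; Paleoproterozoic 2500 − 1600 = 900; Neoarchean 2800 − 2500 = 300; Mesoproterozoic 1600 − 1000 = 600; Cenozoic 66 − 0 = 66; Paleozoic 538.8 − 251.902 = 286.898; Eoarchean 4031 − 3600 = 431.
Ranking these from longest: Paleoproterozoic > Mesoproterozoic > Eoarchean > Mesoarchean > Neoarchean > Paleozoic > Cenozoic.
Position 3 in that ranking is Eoarchean, which lasted 431 Myr.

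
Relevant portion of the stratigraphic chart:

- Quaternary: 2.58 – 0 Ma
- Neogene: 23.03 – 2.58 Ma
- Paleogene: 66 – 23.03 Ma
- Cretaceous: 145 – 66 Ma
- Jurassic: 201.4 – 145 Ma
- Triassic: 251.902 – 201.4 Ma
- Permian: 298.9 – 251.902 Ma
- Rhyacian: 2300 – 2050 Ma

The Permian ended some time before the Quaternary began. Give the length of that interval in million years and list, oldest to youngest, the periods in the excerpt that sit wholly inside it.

The Permian closes at 251.902 Ma and the Quaternary opens at 2.58 Ma, so the interval is 251.902 − 2.58 = 249.322 Myr.
A period fits inside if it starts at or after 251.902 Ma and ends at or before 2.58 Ma; oldest first that gives Triassic, Jurassic, Cretaceous, Paleogene, Neogene.

249.322 million years; Triassic, Jurassic, Cretaceous, Paleogene, Neogene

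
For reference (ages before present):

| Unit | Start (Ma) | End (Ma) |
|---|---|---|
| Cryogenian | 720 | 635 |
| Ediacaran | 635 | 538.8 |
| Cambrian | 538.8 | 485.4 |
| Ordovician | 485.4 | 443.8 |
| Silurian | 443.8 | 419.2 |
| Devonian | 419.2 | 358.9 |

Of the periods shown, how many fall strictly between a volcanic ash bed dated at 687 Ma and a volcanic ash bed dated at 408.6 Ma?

The older date is 687 Ma and the younger is 408.6 Ma.
Periods with start < 687 and end > 408.6 Ma: Ediacaran (635–538.8), Cambrian (538.8–485.4), Ordovician (485.4–443.8), Silurian (443.8–419.2).
That is 4 complete periods.

4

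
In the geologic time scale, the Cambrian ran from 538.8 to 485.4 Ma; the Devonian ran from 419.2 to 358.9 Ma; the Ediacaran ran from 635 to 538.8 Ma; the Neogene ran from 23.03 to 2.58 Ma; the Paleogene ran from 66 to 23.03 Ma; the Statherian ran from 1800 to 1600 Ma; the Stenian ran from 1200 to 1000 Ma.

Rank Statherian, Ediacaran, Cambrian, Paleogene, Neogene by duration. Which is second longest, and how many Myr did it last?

Ediacaran, 96.2 million years

Durations: Statherian 200; Ediacaran 96.2; Cambrian 53.4; Paleogene 42.97; Neogene 20.45 Myr.
Sorted longest-first: Statherian (200), Ediacaran (96.2), Cambrian (53.4), Paleogene (42.97), Neogene (20.45).
The second longest is Ediacaran at 96.2 Myr.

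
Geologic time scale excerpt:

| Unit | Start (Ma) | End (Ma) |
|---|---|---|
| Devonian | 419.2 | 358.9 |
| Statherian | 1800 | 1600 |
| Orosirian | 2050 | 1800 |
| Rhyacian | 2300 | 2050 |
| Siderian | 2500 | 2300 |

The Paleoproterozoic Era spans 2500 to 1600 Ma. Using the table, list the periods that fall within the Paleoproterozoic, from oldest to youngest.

Siderian, Rhyacian, Orosirian, Statherian

Periods with both bounds inside 2500–1600 Ma: Siderian (2500–2300), Rhyacian (2300–2050), Orosirian (2050–1800), Statherian (1800–1600).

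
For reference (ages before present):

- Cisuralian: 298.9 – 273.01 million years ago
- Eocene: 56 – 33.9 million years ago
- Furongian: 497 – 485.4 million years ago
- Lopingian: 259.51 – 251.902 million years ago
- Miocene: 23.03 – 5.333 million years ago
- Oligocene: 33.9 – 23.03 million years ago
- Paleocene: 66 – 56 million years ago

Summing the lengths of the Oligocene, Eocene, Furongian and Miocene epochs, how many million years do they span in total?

62.267 million years

Each duration: Oligocene = 10.87; Eocene = 22.1; Furongian = 11.6; Miocene = 17.697.
Sum: 10.87 + 22.1 + 11.6 + 17.697 = 62.267 Myr.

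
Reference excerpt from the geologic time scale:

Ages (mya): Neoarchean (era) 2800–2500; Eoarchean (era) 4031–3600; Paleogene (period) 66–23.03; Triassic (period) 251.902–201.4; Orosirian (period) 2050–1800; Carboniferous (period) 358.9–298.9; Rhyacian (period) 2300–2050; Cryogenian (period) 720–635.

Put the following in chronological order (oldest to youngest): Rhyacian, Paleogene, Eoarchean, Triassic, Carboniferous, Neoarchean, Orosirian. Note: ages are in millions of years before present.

The oldest of these is Eoarchean (starts 4031 Ma) and the youngest is Paleogene (ends 23.03 Ma).
In between, by decreasing start age: Neoarchean (2800), Rhyacian (2300), Orosirian (2050), Carboniferous (358.9), Triassic (251.902).

Eoarchean, then Neoarchean, then Rhyacian, then Orosirian, then Carboniferous, then Triassic, then Paleogene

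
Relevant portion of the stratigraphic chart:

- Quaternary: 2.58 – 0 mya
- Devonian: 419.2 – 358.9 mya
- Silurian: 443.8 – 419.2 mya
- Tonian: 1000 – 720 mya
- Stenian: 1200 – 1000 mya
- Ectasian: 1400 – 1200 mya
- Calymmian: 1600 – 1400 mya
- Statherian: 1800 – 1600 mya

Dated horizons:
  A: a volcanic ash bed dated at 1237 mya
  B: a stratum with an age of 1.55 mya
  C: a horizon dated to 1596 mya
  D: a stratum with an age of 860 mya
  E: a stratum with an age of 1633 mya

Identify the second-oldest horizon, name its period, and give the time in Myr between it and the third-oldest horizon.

Sorted oldest-first by Ma: E (1633), C (1596), A (1237), D (860), B (1.55).
The second oldest is C at 1596 Ma, which lies in 1600–1400 Ma: the Calymmian.
The third oldest is A at 1237 Ma; separation = |1596 − 1237| = 359 Myr.

C, in the Calymmian; 359 million years to A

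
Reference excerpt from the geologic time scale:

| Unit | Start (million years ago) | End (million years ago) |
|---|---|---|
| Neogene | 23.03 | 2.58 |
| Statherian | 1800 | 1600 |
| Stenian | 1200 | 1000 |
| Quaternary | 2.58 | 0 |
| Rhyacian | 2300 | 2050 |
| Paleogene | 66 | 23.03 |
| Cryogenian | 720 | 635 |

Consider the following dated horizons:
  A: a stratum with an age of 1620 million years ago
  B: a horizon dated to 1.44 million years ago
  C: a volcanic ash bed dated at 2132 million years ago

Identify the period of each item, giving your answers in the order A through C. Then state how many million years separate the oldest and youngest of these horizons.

A — Statherian; B — Quaternary; C — Rhyacian; span 2130.56 million years

A: 1620 Ma lies in 1800–1600 Ma, so Statherian.
B: 1.44 Ma lies in 2.58–0 Ma, so Quaternary.
C: 2132 Ma lies in 2300–2050 Ma, so Rhyacian.
Oldest = 2132 Ma, youngest = 1.44 Ma → span 2130.56 Myr.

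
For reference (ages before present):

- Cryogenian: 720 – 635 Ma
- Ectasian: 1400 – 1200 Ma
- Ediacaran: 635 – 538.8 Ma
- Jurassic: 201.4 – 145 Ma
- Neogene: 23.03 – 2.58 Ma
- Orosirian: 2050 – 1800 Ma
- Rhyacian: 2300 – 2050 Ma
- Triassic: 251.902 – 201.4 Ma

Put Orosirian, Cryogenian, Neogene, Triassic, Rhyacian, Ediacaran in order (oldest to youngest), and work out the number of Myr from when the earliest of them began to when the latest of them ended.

From the excerpt: Orosirian 2050–1800; Cryogenian 720–635; Neogene 23.03–2.58; Triassic 251.902–201.4; Rhyacian 2300–2050; Ediacaran 635–538.8 (Ma).
Larger Ma is earlier, so the oldest is Rhyacian and the youngest is Neogene; oldest to youngest: Rhyacian, Orosirian, Cryogenian, Ediacaran, Triassic, Neogene.
Oldest start 2300 minus youngest end 2.58 gives 2297.42 Myr overall.

Rhyacian → Orosirian → Cryogenian → Ediacaran → Triassic → Neogene; total span 2297.42 Myr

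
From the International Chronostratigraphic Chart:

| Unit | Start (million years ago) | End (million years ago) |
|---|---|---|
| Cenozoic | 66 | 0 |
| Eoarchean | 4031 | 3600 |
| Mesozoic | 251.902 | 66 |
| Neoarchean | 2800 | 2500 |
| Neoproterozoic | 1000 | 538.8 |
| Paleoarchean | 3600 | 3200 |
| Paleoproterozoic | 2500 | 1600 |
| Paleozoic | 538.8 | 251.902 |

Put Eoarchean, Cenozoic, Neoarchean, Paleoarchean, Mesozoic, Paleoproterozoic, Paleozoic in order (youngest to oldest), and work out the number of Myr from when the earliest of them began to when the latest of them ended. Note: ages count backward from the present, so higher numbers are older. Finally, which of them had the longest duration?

Cenozoic → Mesozoic → Paleozoic → Paleoproterozoic → Neoarchean → Paleoarchean → Eoarchean; total span 4031 Myr; longest is Paleoproterozoic

Start ages (Ma): Eoarchean 4031, Paleoarchean 3600, Neoarchean 2800, Paleoproterozoic 2500, Paleozoic 538.8, Mesozoic 251.902, Cenozoic 66.
Ordered youngest to oldest: Cenozoic, Mesozoic, Paleozoic, Paleoproterozoic, Neoarchean, Paleoarchean, Eoarchean.
Span = 4031 − 0 = 4031 Myr.
Durations: Eoarchean 431, Neoarchean 300, Cenozoic 66, Mesozoic 185.902, Paleozoic 286.898, Paleoproterozoic 900, Paleoarchean 400 → longest is Paleoproterozoic (900 Myr).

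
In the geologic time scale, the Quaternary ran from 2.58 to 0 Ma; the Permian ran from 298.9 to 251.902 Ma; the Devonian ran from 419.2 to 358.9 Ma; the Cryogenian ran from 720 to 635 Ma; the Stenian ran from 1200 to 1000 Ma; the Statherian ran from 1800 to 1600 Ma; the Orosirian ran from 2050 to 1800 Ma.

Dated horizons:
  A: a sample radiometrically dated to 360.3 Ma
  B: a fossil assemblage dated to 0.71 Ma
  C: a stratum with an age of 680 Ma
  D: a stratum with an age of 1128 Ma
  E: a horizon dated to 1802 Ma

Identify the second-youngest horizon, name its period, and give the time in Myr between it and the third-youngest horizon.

A, in the Devonian; 319.7 million years to C

Smaller Ma means younger, so youngest first: B 0.71 < A 360.3 < C 680 < D 1128 < E 1802.
Counting 2 along gives A (360.3 Ma); the excerpt puts that inside the Devonian, 419.2–358.9 Ma.
Next in line is C (680 Ma), and 680 − 360.3 = 319.7 Myr.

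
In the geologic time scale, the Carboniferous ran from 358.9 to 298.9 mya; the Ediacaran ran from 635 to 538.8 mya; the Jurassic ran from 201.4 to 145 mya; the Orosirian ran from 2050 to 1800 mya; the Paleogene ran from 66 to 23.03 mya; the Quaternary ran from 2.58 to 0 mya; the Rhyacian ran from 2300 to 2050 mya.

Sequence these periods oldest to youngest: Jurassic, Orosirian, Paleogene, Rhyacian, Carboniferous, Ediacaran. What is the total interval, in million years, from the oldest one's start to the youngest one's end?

Start ages (Ma): Rhyacian 2300, Orosirian 2050, Ediacaran 635, Carboniferous 358.9, Jurassic 201.4, Paleogene 66.
Ordered oldest to youngest: Rhyacian, Orosirian, Ediacaran, Carboniferous, Jurassic, Paleogene.
Span = 2300 − 23.03 = 2276.97 Myr.

Rhyacian, Orosirian, Ediacaran, Carboniferous, Jurassic, Paleogene; total span 2276.97 Myr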